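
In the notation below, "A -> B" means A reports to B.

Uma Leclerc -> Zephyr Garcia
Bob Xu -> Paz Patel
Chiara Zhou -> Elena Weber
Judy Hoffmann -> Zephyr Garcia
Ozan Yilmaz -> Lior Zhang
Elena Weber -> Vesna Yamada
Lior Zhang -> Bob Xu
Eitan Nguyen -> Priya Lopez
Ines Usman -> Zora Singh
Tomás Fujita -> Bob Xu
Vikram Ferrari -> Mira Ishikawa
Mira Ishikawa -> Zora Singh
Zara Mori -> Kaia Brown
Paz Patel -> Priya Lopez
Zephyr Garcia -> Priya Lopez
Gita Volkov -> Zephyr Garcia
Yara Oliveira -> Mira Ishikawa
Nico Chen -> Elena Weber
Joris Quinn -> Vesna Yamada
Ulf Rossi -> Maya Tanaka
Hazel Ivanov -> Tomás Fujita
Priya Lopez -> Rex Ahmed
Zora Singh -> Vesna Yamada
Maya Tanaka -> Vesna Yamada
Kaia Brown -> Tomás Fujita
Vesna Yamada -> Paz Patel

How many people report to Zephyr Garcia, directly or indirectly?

Zephyr Garcia directly manages Gita Volkov, Judy Hoffmann, Uma Leclerc. Gita Volkov has no reports. Judy Hoffmann has no reports. Uma Leclerc has no reports. So Zephyr Garcia's organization is 3 direct reports plus everyone under them: 1 + 1 + 1 = 3.

3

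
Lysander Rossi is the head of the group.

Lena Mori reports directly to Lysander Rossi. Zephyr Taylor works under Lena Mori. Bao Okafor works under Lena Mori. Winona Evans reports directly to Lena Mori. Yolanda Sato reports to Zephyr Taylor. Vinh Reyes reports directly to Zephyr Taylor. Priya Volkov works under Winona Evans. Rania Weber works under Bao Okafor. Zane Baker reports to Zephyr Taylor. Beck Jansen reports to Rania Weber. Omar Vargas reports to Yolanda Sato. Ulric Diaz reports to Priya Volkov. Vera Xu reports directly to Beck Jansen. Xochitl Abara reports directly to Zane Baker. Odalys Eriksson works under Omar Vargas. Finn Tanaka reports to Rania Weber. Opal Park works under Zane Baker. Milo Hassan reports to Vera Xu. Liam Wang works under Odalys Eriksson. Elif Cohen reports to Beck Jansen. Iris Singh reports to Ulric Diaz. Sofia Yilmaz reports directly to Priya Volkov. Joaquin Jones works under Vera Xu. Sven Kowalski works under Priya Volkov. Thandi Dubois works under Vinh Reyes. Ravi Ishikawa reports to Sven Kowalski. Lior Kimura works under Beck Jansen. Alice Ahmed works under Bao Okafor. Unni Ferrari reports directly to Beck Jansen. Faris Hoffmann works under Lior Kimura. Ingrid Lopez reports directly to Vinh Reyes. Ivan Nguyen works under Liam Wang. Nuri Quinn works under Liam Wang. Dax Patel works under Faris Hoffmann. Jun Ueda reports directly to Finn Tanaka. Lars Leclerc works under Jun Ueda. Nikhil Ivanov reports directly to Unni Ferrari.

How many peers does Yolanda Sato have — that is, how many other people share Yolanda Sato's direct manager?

Yolanda Sato reports to Zephyr Taylor. Zephyr Taylor's other direct reports are Vinh Reyes, Zane Baker — 2 peers.

2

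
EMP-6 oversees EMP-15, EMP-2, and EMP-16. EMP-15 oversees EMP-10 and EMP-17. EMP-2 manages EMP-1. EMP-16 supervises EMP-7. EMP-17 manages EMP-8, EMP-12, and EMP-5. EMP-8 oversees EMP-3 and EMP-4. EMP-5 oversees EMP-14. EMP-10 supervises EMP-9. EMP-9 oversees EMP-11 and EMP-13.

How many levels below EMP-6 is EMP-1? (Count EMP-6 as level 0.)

Chain from EMP-1 up to EMP-6: EMP-1 → EMP-2 → EMP-6. That is 2 steps up, so EMP-1 is 2 levels below EMP-6.

2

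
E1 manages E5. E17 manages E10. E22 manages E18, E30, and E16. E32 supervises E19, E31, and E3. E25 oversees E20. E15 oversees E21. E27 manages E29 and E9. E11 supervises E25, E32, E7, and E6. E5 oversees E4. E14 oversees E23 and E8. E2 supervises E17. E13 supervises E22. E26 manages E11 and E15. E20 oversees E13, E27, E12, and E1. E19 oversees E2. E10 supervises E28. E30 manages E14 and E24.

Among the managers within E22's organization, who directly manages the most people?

E22

Direct-report counts within E22's organization: E22 has 3; E30 has 2; E14 has 2. The largest is 3, held by E22.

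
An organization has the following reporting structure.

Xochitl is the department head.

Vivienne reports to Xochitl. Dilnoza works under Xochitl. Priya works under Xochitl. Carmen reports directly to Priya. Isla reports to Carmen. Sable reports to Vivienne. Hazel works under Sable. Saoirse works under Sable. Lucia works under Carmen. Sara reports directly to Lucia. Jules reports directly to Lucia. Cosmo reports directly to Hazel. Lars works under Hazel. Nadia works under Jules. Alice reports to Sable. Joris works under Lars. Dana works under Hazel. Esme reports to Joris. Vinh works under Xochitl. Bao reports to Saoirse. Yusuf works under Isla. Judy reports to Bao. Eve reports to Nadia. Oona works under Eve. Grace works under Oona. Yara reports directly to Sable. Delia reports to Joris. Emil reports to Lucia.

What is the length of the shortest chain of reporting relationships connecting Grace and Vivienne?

Grace is 8 levels below Xochitl, and Vivienne is 1 level below Xochitl (their lowest common manager). The shortest path runs up from Grace to Xochitl and back down to Vivienne: 8 + 1 = 9 links.

9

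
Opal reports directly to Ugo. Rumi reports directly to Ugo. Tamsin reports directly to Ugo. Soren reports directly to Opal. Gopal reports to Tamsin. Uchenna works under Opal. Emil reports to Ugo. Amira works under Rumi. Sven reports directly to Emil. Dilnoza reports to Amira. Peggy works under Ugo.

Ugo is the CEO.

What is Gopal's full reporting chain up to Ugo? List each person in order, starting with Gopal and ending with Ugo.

Gopal reports to Tamsin. Tamsin reports to Ugo. Ugo is at the top.

Gopal -> Tamsin -> Ugo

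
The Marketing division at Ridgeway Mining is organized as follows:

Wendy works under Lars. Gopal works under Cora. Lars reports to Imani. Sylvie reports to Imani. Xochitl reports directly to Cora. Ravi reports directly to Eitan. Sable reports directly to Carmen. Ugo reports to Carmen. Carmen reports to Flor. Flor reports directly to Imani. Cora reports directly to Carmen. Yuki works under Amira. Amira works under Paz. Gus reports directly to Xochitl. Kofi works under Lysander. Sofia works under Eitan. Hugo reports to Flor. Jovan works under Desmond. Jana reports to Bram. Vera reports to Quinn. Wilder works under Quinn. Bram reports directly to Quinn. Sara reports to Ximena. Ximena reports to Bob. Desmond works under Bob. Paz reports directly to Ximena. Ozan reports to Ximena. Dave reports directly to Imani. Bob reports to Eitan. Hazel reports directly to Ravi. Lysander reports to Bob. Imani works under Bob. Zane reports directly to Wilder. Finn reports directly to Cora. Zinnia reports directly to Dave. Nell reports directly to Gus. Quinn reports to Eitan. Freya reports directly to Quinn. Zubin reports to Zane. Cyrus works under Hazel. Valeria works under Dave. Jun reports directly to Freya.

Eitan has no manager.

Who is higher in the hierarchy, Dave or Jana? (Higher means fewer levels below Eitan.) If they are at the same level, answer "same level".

same level

Both Dave and Jana are 3 levels below Eitan.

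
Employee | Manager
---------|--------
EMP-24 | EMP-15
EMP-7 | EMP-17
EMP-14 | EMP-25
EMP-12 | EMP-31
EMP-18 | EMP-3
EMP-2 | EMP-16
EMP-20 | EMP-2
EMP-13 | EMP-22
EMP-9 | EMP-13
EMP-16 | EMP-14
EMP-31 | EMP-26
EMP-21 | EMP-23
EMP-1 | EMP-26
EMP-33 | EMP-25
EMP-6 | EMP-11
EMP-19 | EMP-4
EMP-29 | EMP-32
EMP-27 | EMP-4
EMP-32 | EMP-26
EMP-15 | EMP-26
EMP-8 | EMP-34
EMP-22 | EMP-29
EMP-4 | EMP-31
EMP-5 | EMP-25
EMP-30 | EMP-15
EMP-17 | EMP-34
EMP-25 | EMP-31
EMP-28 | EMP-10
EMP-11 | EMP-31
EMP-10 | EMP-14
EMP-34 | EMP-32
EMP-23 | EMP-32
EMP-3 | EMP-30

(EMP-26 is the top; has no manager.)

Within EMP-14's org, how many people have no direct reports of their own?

The people in EMP-14's organization with no one reporting to them are EMP-28, EMP-20. That is 2.

2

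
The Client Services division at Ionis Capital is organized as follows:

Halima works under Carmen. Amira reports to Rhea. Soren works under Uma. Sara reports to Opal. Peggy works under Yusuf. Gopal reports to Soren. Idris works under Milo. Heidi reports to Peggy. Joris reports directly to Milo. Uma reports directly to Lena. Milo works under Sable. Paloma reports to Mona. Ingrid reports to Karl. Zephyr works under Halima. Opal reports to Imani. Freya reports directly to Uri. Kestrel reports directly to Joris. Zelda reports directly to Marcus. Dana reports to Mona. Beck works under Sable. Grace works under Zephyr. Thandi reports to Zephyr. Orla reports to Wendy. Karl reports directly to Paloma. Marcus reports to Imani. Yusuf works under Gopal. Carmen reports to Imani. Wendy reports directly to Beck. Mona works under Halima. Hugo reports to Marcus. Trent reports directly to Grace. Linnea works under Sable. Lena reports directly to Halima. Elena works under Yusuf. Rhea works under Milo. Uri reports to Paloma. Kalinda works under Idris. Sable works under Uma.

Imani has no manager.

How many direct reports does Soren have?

1

Soren directly manages Gopal. That is 1 direct report.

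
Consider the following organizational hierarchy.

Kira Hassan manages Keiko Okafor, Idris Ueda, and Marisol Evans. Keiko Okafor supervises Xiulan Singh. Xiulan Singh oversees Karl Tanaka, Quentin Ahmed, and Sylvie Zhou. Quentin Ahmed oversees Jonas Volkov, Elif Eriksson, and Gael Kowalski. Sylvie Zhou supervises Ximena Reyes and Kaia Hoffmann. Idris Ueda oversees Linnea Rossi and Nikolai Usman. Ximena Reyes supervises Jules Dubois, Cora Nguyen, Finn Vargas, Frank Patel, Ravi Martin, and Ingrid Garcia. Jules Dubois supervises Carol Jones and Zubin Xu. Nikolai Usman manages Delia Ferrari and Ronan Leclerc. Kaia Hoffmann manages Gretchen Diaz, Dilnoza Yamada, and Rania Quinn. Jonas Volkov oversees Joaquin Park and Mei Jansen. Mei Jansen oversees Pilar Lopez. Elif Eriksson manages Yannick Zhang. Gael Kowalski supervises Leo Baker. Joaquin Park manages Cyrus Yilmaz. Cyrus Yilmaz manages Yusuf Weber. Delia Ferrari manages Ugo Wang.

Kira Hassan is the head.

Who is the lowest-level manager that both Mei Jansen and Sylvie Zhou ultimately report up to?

Xiulan Singh

Mei Jansen's chain of managers is Jonas Volkov, Quentin Ahmed, Xiulan Singh, Keiko Okafor, Kira Hassan. Sylvie Zhou's chain of managers is Xiulan Singh, Keiko Okafor, Kira Hassan. The first manager that appears in both chains is Xiulan Singh.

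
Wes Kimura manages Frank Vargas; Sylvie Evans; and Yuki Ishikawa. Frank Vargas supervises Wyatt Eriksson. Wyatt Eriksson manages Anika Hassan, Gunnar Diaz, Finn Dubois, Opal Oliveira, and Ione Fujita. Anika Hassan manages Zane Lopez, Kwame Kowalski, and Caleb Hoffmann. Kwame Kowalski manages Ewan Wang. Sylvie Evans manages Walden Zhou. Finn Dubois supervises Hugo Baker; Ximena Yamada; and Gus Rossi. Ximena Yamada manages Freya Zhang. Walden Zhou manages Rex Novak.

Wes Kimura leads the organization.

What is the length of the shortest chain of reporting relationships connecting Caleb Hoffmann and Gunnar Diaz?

3

Caleb Hoffmann is 2 levels below Wyatt Eriksson, and Gunnar Diaz is 1 level below Wyatt Eriksson (their lowest common manager). The shortest path runs up from Caleb Hoffmann to Wyatt Eriksson and back down to Gunnar Diaz: 2 + 1 = 3 links.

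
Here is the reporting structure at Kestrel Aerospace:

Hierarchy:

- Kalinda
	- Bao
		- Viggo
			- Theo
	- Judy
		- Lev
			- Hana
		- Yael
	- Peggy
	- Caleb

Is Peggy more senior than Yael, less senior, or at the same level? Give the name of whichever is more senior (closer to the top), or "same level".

Peggy

Peggy is 1 level below Kalinda; Yael is 2. Peggy is higher.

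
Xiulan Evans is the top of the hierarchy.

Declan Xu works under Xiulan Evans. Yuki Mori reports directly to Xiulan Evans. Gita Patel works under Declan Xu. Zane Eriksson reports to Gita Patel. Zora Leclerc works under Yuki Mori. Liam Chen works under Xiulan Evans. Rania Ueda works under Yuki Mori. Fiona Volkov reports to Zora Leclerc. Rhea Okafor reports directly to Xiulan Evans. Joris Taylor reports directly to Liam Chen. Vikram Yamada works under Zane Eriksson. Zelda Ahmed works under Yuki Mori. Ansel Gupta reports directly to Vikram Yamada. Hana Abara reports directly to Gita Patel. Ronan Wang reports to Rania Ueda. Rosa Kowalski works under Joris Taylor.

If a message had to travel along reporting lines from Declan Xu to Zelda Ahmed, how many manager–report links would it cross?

Declan Xu is 1 level below Xiulan Evans, and Zelda Ahmed is 2 levels below Xiulan Evans (their lowest common manager). The shortest path runs up from Declan Xu to Xiulan Evans and back down to Zelda Ahmed: 1 + 2 = 3 links.

3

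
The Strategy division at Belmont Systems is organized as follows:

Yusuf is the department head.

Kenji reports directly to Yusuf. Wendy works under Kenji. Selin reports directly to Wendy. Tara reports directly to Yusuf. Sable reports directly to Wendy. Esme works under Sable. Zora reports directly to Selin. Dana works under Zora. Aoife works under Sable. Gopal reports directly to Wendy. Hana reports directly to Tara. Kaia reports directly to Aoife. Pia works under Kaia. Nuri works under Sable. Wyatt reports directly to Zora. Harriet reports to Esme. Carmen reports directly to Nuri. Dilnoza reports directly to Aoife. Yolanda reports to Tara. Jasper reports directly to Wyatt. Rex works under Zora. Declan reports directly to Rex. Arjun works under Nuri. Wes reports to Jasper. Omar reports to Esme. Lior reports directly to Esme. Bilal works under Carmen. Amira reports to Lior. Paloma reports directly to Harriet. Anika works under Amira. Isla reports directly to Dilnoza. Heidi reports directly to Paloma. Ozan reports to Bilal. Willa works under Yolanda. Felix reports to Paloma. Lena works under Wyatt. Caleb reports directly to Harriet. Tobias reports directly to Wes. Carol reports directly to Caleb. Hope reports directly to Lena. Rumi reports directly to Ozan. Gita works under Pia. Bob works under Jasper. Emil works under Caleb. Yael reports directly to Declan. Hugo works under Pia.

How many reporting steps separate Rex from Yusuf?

Chain from Rex up to Yusuf: Rex → Zora → Selin → Wendy → Kenji → Yusuf. That is 5 steps up, so Rex is 5 levels below Yusuf.

5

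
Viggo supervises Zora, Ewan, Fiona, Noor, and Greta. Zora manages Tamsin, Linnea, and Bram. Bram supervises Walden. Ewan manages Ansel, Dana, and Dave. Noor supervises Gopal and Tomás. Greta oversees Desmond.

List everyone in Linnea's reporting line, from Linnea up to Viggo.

Linnea reports to Zora. Zora reports to Viggo. Viggo is at the top.

Linnea -> Zora -> Viggo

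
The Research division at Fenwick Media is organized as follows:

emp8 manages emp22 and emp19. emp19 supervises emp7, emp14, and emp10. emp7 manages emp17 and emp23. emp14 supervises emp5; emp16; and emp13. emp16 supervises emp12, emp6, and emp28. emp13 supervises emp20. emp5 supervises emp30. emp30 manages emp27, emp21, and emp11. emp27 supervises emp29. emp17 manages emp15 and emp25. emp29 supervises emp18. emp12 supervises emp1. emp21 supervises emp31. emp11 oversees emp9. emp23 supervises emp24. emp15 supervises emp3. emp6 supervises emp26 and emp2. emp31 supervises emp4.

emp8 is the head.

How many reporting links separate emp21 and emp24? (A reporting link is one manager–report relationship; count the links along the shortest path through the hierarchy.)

7

emp21 is 4 levels below emp19, and emp24 is 3 levels below emp19 (their lowest common manager). The shortest path runs up from emp21 to emp19 and back down to emp24: 4 + 3 = 7 links.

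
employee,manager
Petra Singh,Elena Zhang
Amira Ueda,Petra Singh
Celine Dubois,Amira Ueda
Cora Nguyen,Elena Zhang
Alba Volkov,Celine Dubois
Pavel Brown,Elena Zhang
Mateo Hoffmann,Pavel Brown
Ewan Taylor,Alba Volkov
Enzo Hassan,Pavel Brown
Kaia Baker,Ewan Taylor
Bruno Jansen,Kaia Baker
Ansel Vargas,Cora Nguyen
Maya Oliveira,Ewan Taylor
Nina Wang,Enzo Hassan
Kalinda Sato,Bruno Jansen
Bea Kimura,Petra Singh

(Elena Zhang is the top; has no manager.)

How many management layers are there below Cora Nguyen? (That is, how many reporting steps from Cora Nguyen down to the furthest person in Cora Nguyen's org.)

1

The longest chain under Cora Nguyen runs Cora Nguyen → Ansel Vargas, which is 1 level below Cora Nguyen.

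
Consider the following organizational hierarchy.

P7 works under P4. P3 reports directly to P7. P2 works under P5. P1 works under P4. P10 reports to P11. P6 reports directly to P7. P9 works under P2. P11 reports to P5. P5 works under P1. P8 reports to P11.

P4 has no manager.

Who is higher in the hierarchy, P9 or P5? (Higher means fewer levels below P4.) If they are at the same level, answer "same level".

P9 is 4 levels below P4; P5 is 2. P5 is higher.

P5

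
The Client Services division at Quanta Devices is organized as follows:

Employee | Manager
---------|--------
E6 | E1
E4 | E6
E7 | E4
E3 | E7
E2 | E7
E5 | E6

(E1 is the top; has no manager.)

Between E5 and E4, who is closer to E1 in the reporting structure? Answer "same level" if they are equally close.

same level

Both E5 and E4 are 2 levels below E1.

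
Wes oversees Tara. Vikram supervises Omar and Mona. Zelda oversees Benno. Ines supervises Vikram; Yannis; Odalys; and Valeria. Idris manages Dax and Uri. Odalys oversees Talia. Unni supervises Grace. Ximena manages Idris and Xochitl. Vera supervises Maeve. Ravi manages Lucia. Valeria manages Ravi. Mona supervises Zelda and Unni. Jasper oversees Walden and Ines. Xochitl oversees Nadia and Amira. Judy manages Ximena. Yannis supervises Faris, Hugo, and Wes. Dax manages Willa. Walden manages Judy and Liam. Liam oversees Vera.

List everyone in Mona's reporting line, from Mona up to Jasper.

Mona -> Vikram -> Ines -> Jasper

Mona reports to Vikram. Vikram reports to Ines. Ines reports to Jasper. Jasper is at the top.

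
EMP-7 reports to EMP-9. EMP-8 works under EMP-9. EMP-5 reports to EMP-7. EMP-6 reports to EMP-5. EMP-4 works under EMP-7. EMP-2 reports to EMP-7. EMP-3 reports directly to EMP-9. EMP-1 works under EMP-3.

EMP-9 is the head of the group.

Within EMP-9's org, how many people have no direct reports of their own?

5

The people in EMP-9's organization with no one reporting to them are EMP-1, EMP-8, EMP-2, EMP-4, EMP-6. That is 5.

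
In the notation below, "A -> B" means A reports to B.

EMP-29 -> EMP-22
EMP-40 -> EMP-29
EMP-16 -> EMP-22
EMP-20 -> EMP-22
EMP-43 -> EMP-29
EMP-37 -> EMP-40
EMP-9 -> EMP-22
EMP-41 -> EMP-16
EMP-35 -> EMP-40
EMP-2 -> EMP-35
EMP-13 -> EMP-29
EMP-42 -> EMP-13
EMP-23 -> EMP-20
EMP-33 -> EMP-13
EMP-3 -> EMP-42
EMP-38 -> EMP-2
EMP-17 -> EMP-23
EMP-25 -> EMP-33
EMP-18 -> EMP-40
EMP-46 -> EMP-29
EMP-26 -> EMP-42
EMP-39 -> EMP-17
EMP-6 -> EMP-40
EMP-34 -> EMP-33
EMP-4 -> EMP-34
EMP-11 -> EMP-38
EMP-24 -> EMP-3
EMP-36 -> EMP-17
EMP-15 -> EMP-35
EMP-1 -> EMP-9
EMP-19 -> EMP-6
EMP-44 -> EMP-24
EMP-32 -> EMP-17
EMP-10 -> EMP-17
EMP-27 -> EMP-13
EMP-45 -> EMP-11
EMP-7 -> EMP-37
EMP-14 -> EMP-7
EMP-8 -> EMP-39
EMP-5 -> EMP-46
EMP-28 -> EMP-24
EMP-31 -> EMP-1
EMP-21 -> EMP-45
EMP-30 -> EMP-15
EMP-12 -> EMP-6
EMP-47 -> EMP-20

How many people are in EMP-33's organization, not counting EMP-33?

3

EMP-33 directly manages EMP-25, EMP-34. EMP-25 has no reports. Under EMP-34: EMP-4 (1). So EMP-33's organization is 2 direct reports plus everyone under them: 1 + 2 = 3.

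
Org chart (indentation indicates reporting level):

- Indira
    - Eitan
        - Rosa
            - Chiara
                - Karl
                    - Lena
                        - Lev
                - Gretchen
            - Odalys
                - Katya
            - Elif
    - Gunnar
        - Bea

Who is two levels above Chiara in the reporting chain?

Chiara reports to Rosa, and Rosa reports to Eitan. So Chiara's skip-level manager is Eitan.

Eitan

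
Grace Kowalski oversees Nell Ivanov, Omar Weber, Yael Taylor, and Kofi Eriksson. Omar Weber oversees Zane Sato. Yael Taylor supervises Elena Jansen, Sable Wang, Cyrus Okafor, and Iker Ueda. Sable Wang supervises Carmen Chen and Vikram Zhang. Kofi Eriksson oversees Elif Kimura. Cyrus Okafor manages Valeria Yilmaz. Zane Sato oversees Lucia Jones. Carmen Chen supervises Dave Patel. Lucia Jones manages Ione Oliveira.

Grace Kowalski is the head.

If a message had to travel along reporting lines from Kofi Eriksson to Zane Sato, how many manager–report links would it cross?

Kofi Eriksson is 1 level below Grace Kowalski, and Zane Sato is 2 levels below Grace Kowalski (their lowest common manager). The shortest path runs up from Kofi Eriksson to Grace Kowalski and back down to Zane Sato: 1 + 2 = 3 links.

3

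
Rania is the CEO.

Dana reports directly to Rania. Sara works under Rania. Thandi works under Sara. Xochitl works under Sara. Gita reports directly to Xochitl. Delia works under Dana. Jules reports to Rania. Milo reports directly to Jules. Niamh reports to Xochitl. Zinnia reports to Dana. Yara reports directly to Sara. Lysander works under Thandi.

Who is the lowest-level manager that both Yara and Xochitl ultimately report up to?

Sara

Yara's chain of managers is Sara, Rania. Xochitl's chain of managers is Sara, Rania. The first manager that appears in both chains is Sara.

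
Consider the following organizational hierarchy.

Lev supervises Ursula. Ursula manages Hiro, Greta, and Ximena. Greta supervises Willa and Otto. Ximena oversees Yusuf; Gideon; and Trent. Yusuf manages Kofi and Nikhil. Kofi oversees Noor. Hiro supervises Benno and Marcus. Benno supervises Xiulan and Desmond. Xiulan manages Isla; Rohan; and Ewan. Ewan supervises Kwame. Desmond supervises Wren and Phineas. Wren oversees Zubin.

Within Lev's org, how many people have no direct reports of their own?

12

The people in Lev's organization with no one reporting to them are Marcus, Phineas, Zubin, Kwame, Rohan, Isla, Trent, Gideon, Nikhil, Noor, Otto, Willa. That is 12.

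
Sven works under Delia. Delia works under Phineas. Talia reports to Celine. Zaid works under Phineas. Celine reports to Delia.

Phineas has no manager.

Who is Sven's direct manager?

Sven reports directly to Delia.

Delia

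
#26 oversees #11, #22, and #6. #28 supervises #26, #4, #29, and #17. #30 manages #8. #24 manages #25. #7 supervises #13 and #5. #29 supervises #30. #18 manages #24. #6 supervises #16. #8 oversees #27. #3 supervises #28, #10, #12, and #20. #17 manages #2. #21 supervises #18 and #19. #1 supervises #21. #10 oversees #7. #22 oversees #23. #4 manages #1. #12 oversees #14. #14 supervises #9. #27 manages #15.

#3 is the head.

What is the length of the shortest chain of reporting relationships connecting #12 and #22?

#12 is 1 level below #3, and #22 is 3 levels below #3 (their lowest common manager). The shortest path runs up from #12 to #3 and back down to #22: 1 + 3 = 4 links.

4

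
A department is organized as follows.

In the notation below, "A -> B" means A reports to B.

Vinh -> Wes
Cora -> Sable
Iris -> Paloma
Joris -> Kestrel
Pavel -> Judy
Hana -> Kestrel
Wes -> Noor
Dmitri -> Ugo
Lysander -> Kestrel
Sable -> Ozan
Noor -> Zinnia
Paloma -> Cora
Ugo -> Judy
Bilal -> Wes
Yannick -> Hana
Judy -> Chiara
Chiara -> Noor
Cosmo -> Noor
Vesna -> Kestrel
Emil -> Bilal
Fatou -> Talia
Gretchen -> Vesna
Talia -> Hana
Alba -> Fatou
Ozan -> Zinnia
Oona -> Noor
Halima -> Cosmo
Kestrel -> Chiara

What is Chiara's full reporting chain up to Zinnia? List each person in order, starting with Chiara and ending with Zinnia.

Chiara reports to Noor. Noor reports to Zinnia. Zinnia is at the top.

Chiara -> Noor -> Zinnia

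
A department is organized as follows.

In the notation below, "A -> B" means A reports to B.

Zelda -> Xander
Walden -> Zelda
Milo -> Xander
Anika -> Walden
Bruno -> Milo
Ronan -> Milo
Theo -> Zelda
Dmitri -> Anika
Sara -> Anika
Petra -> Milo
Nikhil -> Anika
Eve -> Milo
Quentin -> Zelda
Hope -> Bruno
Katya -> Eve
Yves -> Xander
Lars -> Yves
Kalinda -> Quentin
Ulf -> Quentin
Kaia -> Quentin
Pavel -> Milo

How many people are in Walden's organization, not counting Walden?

Walden directly manages Anika. Under Anika: Nikhil, Sara, Dmitri (3). That's 4 in total.

4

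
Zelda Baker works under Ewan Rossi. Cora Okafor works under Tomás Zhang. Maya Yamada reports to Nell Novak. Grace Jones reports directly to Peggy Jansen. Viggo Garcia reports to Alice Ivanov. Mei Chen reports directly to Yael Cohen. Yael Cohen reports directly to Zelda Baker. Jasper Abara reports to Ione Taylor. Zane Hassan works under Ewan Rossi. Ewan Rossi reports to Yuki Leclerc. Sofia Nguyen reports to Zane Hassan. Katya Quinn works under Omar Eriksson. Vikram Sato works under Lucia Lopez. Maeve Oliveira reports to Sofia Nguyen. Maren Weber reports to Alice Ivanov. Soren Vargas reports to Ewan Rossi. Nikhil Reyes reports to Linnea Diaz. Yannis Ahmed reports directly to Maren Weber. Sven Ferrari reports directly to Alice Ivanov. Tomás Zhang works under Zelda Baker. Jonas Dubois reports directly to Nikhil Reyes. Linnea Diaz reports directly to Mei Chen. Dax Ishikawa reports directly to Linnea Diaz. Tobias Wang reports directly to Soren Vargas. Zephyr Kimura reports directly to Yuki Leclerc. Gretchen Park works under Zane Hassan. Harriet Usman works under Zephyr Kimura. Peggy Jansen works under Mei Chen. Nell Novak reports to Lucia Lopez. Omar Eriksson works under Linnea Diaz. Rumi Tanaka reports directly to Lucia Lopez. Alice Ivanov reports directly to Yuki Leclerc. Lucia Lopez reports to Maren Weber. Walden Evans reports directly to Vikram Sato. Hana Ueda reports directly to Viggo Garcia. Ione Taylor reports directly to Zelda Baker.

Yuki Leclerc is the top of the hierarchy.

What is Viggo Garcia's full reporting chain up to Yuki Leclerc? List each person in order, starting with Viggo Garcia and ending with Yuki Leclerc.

Viggo Garcia -> Alice Ivanov -> Yuki Leclerc

Viggo Garcia reports to Alice Ivanov. Alice Ivanov reports to Yuki Leclerc. Yuki Leclerc is at the top.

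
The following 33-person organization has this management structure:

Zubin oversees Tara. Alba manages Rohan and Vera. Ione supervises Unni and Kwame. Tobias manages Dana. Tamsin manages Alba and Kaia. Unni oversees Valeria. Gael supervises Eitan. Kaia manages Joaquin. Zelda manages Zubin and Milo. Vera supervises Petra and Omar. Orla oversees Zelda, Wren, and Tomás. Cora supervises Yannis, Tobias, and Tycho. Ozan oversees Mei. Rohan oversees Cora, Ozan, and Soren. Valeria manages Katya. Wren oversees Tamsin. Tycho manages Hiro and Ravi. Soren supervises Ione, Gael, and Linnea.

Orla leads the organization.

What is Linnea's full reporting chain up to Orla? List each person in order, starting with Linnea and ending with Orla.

Linnea -> Soren -> Rohan -> Alba -> Tamsin -> Wren -> Orla

Linnea reports to Soren. Soren reports to Rohan. Rohan reports to Alba. Alba reports to Tamsin. Tamsin reports to Wren. Wren reports to Orla. Orla is at the top.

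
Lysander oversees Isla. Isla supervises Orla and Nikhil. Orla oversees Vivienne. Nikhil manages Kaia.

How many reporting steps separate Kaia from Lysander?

3

Chain from Kaia up to Lysander: Kaia → Nikhil → Isla → Lysander. That is 3 steps up, so Kaia is 3 levels below Lysander.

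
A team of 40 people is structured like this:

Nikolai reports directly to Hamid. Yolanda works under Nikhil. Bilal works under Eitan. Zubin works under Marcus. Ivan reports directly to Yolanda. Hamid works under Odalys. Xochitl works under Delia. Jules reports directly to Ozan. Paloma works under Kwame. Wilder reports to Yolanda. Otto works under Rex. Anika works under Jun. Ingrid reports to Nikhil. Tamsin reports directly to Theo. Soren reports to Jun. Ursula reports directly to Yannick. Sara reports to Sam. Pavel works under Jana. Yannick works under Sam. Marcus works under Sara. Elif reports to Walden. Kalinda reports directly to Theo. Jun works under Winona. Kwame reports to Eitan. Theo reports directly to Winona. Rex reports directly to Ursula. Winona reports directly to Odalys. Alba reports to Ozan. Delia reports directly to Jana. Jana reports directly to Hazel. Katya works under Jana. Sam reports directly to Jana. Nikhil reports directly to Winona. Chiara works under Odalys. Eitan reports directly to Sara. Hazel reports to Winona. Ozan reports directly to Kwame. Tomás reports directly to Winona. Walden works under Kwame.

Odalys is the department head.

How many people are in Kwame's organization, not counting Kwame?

6

Kwame directly manages Ozan, Paloma, Walden. Under Ozan: Jules, Alba (2). Paloma has no reports. Under Walden: Elif (1). So Kwame's organization is 3 direct reports plus everyone under them: 3 + 1 + 2 = 6.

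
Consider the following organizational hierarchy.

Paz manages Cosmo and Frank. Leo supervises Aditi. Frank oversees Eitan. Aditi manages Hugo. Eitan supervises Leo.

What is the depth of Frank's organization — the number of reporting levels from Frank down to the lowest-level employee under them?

The longest chain under Frank runs Frank → Eitan → Leo → Aditi → Hugo, which is 4 levels below Frank.

4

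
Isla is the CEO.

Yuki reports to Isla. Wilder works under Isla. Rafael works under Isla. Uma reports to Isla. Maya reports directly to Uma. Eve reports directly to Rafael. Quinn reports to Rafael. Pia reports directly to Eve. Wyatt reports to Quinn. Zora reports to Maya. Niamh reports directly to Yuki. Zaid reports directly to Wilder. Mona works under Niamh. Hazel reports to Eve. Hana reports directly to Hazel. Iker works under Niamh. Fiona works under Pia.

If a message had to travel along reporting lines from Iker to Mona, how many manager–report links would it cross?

Iker is 1 level below Niamh, and Mona is 1 level below Niamh (their lowest common manager). The shortest path runs up from Iker to Niamh and back down to Mona: 1 + 1 = 2 links.

2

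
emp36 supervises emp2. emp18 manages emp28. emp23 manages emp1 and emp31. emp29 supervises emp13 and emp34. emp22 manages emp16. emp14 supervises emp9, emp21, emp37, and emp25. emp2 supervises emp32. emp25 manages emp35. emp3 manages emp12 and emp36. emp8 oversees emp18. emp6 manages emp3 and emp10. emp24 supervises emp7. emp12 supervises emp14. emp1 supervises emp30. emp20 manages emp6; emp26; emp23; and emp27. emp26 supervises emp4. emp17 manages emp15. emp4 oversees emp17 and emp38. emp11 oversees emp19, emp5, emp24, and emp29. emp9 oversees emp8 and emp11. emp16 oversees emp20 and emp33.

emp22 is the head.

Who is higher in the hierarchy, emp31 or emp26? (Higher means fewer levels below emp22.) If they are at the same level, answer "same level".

emp31 is 4 levels below emp22; emp26 is 3. emp26 is higher.

emp26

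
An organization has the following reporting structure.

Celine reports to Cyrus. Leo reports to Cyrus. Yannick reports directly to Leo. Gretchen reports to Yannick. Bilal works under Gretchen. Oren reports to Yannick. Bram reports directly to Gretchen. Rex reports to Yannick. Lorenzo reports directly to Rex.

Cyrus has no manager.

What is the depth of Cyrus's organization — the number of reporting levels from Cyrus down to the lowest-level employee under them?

4

The longest chain under Cyrus runs Cyrus → Leo → Yannick → Rex → Lorenzo, which is 4 levels below Cyrus.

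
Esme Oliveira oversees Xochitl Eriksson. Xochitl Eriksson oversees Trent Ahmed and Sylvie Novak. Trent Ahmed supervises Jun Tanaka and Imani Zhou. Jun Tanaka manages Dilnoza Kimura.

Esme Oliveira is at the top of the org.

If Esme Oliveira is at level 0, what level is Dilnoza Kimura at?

4

Chain from Dilnoza Kimura up to Esme Oliveira: Dilnoza Kimura → Jun Tanaka → Trent Ahmed → Xochitl Eriksson → Esme Oliveira. That is 4 steps up, so Dilnoza Kimura is 4 levels below Esme Oliveira.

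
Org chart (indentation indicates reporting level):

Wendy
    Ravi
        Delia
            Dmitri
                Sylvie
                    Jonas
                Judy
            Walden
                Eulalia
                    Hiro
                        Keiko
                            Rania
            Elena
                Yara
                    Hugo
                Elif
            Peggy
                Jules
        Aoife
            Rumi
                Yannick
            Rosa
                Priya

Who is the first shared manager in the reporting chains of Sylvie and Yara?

Delia

Sylvie's chain of managers is Dmitri, Delia, Ravi, Wendy. Yara's chain of managers is Elena, Delia, Ravi, Wendy. The first manager that appears in both chains is Delia.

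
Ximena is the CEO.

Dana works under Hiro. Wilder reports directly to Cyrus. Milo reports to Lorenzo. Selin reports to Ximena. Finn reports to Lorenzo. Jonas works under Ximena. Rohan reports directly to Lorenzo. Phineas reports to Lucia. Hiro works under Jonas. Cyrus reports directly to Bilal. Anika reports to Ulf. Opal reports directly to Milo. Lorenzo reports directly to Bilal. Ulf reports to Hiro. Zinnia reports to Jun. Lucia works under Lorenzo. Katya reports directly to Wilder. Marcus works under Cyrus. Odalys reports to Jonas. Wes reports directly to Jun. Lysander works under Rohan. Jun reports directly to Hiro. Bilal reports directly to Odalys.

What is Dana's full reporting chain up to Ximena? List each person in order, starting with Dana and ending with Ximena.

Dana -> Hiro -> Jonas -> Ximena

Dana reports to Hiro. Hiro reports to Jonas. Jonas reports to Ximena. Ximena is at the top.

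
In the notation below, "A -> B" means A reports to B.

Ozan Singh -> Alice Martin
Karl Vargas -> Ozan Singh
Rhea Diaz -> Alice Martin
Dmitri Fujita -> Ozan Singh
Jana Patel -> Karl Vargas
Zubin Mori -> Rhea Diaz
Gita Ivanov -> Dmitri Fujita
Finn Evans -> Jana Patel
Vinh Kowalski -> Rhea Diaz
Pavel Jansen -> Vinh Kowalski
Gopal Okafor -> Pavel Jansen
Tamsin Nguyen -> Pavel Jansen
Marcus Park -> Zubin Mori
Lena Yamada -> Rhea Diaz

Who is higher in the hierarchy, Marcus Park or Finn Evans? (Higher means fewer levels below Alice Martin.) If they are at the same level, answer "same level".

Marcus Park is 3 levels below Alice Martin; Finn Evans is 4. Marcus Park is higher.

Marcus Park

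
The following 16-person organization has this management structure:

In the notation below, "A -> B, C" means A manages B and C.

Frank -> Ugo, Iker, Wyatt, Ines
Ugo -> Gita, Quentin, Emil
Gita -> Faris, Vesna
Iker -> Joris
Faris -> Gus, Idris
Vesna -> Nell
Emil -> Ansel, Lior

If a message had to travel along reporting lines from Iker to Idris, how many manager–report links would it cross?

5

Iker is 1 level below Frank, and Idris is 4 levels below Frank (their lowest common manager). The shortest path runs up from Iker to Frank and back down to Idris: 1 + 4 = 5 links.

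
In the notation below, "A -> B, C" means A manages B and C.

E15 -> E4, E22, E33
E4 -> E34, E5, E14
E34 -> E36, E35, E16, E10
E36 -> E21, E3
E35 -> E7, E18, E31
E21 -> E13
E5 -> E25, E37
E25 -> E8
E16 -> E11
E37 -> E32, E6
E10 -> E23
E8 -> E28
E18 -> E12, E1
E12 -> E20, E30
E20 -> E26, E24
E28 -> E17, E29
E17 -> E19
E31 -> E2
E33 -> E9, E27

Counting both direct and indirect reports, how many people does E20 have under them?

2

E20 directly manages E26, E24. E26 has no reports. E24 has no reports. So E20's organization is 2 direct reports plus everyone under them: 1 + 1 = 2.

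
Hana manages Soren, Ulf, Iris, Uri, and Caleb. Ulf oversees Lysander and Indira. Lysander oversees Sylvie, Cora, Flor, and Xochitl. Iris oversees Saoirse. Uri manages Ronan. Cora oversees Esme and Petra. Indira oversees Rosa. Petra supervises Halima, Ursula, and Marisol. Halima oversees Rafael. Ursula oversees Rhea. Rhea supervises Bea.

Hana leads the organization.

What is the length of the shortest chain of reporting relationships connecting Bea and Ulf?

Bea is in Ulf's organization: the chain from Bea up to Ulf is Bea → Rhea → Ursula → Petra → Cora → Lysander → Ulf, which is 6 links.

6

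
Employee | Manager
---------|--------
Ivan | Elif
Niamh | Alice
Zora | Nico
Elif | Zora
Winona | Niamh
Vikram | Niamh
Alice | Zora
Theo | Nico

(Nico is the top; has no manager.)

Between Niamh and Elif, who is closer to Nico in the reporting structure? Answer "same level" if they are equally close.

Niamh is 3 levels below Nico; Elif is 2. Elif is higher.

Elif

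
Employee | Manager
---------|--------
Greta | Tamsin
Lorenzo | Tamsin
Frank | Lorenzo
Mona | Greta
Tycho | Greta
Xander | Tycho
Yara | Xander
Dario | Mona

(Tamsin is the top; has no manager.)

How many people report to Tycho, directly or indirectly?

Tycho directly manages Xander. Under Xander: Yara (1). That's 2 in total.

2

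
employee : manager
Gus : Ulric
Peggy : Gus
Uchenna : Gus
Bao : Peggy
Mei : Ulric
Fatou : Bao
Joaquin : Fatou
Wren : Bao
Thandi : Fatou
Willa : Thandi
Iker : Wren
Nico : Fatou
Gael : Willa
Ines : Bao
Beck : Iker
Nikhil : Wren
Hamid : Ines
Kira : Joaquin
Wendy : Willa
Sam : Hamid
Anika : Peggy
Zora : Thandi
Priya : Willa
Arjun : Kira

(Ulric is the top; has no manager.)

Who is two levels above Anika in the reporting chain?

Gus

Anika reports to Peggy, and Peggy reports to Gus. So Anika's skip-level manager is Gus.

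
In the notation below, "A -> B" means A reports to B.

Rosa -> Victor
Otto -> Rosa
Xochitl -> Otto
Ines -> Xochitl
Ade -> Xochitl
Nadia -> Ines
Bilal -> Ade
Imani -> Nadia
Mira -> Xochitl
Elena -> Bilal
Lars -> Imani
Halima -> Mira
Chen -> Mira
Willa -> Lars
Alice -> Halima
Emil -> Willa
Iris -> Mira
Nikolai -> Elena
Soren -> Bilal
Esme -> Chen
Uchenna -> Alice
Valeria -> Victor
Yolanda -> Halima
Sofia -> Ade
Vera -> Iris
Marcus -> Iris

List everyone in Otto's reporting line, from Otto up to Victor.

Otto reports to Rosa. Rosa reports to Victor. Victor is at the top.

Otto -> Rosa -> Victor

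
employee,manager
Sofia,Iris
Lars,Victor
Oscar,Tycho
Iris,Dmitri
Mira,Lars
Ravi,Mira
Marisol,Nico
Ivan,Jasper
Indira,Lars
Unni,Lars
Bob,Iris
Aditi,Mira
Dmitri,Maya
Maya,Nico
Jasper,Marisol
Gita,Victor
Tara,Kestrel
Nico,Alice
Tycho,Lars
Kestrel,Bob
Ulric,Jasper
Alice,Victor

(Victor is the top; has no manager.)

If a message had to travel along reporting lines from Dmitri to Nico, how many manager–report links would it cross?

2

Dmitri is in Nico's organization: the chain from Dmitri up to Nico is Dmitri → Maya → Nico, which is 2 links.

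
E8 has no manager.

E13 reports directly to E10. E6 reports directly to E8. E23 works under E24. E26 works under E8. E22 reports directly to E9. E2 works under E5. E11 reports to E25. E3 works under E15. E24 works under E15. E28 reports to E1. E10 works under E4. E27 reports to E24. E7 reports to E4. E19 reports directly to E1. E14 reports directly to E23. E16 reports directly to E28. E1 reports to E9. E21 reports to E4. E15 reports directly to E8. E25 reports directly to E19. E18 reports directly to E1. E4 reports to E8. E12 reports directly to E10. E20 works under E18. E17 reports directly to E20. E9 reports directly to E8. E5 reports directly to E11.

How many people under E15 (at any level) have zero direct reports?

3

The people in E15's organization with no one reporting to them are E3, E27, E14. That is 3.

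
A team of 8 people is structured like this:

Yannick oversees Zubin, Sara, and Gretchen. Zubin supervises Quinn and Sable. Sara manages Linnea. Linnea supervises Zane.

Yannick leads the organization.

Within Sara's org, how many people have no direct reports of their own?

The only person in Sara's organization with no one reporting to them is Zane. That is 1.

1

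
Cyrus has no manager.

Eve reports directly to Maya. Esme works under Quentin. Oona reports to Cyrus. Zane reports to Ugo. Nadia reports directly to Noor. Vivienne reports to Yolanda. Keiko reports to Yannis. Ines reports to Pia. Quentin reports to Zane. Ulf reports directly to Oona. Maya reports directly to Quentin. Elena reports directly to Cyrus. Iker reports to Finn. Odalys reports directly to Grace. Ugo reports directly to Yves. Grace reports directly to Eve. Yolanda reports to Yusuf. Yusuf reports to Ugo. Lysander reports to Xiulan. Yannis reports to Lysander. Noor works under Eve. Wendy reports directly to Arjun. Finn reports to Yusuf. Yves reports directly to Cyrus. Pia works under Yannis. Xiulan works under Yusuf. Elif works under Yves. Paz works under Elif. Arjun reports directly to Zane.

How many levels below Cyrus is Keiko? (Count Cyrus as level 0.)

7

Chain from Keiko up to Cyrus: Keiko → Yannis → Lysander → Xiulan → Yusuf → Ugo → Yves → Cyrus. That is 7 steps up, so Keiko is 7 levels below Cyrus.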